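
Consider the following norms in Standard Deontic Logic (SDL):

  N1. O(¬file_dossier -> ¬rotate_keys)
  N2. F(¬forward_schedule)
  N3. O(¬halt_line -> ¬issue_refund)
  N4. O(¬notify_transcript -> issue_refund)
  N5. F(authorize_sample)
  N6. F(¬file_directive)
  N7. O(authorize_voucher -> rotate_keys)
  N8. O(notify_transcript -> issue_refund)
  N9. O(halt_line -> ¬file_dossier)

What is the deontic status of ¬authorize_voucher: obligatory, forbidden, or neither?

Obligatory

Premises 8 and 4 are O(notify_transcript -> issue_refund) and O(¬notify_transcript -> issue_refund); every ideal world satisfies notify_transcript or ¬notify_transcript, so in either case issue_refund holds — hence O(issue_refund).
Premise 3 is O(¬halt_line -> ¬issue_refund); contrapositively O(issue_refund -> halt_line). Since O(issue_refund) holds, K gives O(halt_line).
From O(halt_line) and premise 9, O(halt_line -> ¬file_dossier), we obtain O(¬file_dossier).
From O(¬file_dossier) and premise 1, O(¬file_dossier -> ¬rotate_keys), we obtain O(¬rotate_keys).
Premise 7 is O(authorize_voucher -> rotate_keys); contrapositively O(¬rotate_keys -> ¬authorize_voucher). Since O(¬rotate_keys) holds, K gives O(¬authorize_voucher).
Premises 2, 5, 6 do not contribute to this derivation.
Hence ¬authorize_voucher is obligatory.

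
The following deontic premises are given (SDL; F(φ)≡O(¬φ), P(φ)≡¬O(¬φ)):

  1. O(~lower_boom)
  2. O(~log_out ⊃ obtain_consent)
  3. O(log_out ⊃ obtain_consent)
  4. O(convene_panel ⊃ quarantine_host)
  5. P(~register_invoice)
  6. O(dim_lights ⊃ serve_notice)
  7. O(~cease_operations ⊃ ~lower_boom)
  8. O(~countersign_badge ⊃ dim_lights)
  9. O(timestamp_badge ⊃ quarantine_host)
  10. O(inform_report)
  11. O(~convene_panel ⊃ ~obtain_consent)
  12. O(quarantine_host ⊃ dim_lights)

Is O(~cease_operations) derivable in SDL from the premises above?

No

Premise 7 is O(~cease_operations ⊃ ~lower_boom); even if O(~lower_boom) held, inferring O(~cease_operations) would be affirming the consequent — invalid.
No other premise forces O(~cease_operations). An ideal world satisfying every premise can still have ~cease_operations false, so O(~cease_operations) is not derivable.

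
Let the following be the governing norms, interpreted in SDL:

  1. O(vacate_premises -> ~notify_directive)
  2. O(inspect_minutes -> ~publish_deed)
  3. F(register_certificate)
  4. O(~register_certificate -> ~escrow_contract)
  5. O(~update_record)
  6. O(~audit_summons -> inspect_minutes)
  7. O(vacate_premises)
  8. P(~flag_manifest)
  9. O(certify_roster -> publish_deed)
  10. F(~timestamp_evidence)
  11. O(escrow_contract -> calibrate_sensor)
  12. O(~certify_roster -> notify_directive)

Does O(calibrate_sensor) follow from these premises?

Premise 11 is O(escrow_contract -> calibrate_sensor), but O(escrow_contract) is not derivable from the premises, so it does not yield O(calibrate_sensor).
No other premise forces O(calibrate_sensor). An ideal world satisfying every premise can still have calibrate_sensor false, so O(calibrate_sensor) is not derivable.

No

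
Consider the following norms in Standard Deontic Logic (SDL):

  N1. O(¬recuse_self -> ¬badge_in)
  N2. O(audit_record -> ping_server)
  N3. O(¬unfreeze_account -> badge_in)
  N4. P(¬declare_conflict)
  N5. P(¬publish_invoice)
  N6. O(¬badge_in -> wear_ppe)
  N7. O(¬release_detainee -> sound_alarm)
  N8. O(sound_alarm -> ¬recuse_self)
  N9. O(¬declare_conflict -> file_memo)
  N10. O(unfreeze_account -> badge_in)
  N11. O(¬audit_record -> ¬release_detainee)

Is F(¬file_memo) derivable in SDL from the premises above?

Premise 9 is O(¬declare_conflict -> file_memo), but O(¬declare_conflict) is not derivable from the premises (the permission P(¬declare_conflict) asserts only ¬O(declare_conflict), not O(¬declare_conflict)), so it does not yield O(file_memo).
No other premise forces O(file_memo). An ideal world satisfying every premise can still have ¬file_memo true, so F(¬file_memo) is not derivable.

No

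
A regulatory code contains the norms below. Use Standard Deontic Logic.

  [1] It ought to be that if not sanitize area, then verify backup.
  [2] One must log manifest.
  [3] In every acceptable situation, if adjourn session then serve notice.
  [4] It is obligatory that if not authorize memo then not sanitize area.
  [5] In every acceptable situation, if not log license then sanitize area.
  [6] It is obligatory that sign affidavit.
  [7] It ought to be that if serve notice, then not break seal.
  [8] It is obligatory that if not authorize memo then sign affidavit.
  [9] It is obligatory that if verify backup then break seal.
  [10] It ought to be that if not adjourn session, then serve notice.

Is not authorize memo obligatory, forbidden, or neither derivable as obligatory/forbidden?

Forbidden

Premises 3 and 10 cover both cases: O(adjourn_session → serve_notice) and O(¬adjourn_session → serve_notice). Since adjourn_session ∨ ¬adjourn_session is a tautology, O(serve_notice) follows.
With premise 7, O(serve_notice → ¬break_seal), the K-axiom yields O(¬break_seal).
Premise 9, O(verify_backup → break_seal), contraposes to O(¬break_seal → ¬verify_backup); with O(¬break_seal) we get O(¬verify_backup).
Premise 1, O(¬sanitize_area → verify_backup), contraposes to O(¬verify_backup → sanitize_area); with O(¬verify_backup) we get O(sanitize_area).
Premise 4 is O(¬authorize_memo → ¬sanitize_area); contrapositively O(sanitize_area → authorize_memo). Since O(sanitize_area) holds, K gives O(authorize_memo).
Premises 2, 5, 6, 8 do not contribute to this derivation.
Thus O(authorize_memo), which is F(¬authorize_memo): ¬authorize_memo is forbidden.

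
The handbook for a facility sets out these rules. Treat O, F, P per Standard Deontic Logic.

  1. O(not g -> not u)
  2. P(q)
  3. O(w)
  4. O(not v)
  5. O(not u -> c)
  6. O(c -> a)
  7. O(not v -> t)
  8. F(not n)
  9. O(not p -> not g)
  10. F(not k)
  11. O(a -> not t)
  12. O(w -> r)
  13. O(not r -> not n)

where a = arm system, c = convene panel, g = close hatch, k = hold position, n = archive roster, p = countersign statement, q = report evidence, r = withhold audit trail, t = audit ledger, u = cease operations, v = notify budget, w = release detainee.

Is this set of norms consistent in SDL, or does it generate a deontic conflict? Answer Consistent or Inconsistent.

Premise 13 is O(not r -> not n), but O(not r) is not derivable from the premises, so it does not yield O(not n).
So O(not n) is not derivable, and the apparent clash with O(n) does not arise.
A world satisfying every obligation exists (e.g. a=false, c=false, g=true, k=true, n=true, p=true, q=false, r=true, t=true, u=true, v=false, w=true); no atom is both obligatory and forbidden, so the set is consistent.

Consistent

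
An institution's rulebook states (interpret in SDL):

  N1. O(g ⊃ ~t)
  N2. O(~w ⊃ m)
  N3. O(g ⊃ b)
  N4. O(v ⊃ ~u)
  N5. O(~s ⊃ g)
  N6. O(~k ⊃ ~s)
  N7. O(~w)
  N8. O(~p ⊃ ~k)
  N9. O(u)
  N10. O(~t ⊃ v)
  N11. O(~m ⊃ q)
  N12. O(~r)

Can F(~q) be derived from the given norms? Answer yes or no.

No

Premise 11 is O(~m ⊃ q), but O(~m) is not derivable from the premises, so it does not yield O(q).
No other premise forces O(q). An ideal world satisfying every premise can still have ~q true, so F(~q) is not derivable.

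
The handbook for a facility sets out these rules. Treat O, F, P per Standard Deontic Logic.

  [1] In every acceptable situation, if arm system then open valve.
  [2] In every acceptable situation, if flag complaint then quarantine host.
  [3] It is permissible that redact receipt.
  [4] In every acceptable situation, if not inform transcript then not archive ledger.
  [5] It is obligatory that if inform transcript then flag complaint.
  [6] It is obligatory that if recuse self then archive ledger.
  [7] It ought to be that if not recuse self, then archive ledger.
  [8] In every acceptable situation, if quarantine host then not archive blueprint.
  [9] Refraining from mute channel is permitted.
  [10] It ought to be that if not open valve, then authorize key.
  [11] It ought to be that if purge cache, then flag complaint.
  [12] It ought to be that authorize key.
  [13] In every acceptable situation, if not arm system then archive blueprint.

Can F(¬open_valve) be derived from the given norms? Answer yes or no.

Yes

By case analysis on ¬recuse_self: premise 7 gives O(¬recuse_self → archive_ledger) and premise 6 gives O(recuse_self → archive_ledger), so O(archive_ledger) either way.
Premise 4, O(¬inform_transcript → ¬archive_ledger), contraposes to O(archive_ledger → inform_transcript); with O(archive_ledger) we get O(inform_transcript).
Applying K to premise 5 (O(inform_transcript → flag_complaint)) and O(inform_transcript) yields O(flag_complaint).
From O(flag_complaint) and premise 2, O(flag_complaint → quarantine_host), we obtain O(quarantine_host).
With premise 8, O(quarantine_host → ¬archive_blueprint), the K-axiom yields O(¬archive_blueprint).
The contrapositive of premise 13 (O(¬arm_system → archive_blueprint)) is O(¬archive_blueprint → arm_system), and O(¬archive_blueprint) is already established, so O(arm_system).
Premise 1 is O(arm_system → open_valve); since O(arm_system), deontic closure gives O(open_valve).
Premises 3, 9, 10, 11, 12 do not contribute to this derivation.
So O(open_valve) holds, i.e. F(¬open_valve). The claim follows.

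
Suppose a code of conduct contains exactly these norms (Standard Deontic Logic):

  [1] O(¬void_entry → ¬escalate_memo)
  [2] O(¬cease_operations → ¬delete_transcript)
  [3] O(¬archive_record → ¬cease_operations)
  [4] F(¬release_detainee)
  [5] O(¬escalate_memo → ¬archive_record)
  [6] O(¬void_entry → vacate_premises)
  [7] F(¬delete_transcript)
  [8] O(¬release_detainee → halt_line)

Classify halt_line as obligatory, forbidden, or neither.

Neither

Premise 8 is O(¬release_detainee → halt_line), but O(¬release_detainee) is not derivable from the premises, so it does not yield O(halt_line).
No premise or chain of K-axiom applications forces O(halt_line), and none forces O(¬halt_line). So halt_line is neither obligatory nor forbidden under these norms.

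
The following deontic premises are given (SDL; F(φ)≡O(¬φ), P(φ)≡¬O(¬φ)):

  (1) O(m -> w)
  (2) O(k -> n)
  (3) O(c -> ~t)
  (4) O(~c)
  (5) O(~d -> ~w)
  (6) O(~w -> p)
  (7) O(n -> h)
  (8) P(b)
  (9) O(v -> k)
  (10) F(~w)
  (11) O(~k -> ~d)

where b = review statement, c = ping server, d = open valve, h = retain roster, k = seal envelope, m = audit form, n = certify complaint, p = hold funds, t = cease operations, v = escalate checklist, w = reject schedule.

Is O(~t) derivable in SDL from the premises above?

Premise 3 is O(c -> ~t), but O(c) is not derivable from the premises, so it does not yield O(~t).
No other premise forces O(~t). An ideal world satisfying every premise can still have ~t false, so O(~t) is not derivable.

No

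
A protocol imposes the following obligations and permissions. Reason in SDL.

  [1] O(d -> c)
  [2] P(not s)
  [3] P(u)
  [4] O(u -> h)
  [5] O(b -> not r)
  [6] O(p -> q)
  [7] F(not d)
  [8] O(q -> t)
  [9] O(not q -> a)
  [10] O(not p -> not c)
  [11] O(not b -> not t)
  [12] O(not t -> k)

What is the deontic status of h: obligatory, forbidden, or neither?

Neither

Premise 4 is O(u -> h), but O(u) is not derivable from the premises (the permission P(u) asserts only not O(not u), not O(u)), so it does not yield O(h).
No premise or chain of K-axiom applications forces O(h), and none forces O(not h). So h is neither obligatory nor forbidden under these norms.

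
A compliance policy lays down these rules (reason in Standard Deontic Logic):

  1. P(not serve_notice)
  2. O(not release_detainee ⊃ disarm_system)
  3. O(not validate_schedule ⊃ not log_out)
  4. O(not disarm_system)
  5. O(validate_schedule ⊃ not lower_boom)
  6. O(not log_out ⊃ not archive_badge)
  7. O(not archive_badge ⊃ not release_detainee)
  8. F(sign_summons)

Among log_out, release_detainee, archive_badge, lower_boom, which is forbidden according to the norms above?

lower_boom

From premise 4 we have O(not disarm_system).
Premise 2, O(not release_detainee ⊃ disarm_system), contraposes to O(not disarm_system ⊃ release_detainee); with O(not disarm_system) we get O(release_detainee).
Premise 7, O(not archive_badge ⊃ not release_detainee), contraposes to O(release_detainee ⊃ archive_badge); with O(release_detainee) we get O(archive_badge).
Premise 6 is O(not log_out ⊃ not archive_badge); contrapositively O(archive_badge ⊃ log_out). Since O(archive_badge) holds, K gives O(log_out).
The contrapositive of premise 3 (O(not validate_schedule ⊃ not log_out)) is O(log_out ⊃ validate_schedule), and O(log_out) is already established, so O(validate_schedule).
With premise 5, O(validate_schedule ⊃ not lower_boom), the K-axiom yields O(not lower_boom).
So O(not lower_boom) holds, i.e. lower_boom is forbidden. None of the other listed options is forbidden under the premises.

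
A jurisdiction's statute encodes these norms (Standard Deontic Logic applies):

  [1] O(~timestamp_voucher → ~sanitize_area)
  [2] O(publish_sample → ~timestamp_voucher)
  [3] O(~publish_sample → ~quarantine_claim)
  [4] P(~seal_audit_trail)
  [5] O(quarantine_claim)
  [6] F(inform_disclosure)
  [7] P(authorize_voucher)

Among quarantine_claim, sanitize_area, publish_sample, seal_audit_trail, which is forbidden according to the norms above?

sanitize_area

From premise 5 we have O(quarantine_claim).
Premise 3, O(~publish_sample → ~quarantine_claim), contraposes to O(quarantine_claim → publish_sample); with O(quarantine_claim) we get O(publish_sample).
Premise 2 is O(publish_sample → ~timestamp_voucher); since O(publish_sample), deontic closure gives O(~timestamp_voucher).
From O(~timestamp_voucher) and premise 1, O(~timestamp_voucher → ~sanitize_area), we obtain O(~sanitize_area).
So O(~sanitize_area) holds, i.e. sanitize_area is forbidden. None of the other listed options is forbidden under the premises.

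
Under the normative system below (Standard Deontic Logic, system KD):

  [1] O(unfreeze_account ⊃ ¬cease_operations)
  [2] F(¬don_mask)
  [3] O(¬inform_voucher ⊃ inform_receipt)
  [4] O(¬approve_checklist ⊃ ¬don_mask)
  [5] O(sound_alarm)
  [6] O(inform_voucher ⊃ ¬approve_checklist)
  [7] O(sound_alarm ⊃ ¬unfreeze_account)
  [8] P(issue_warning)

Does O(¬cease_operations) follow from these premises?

Premise 1 is O(unfreeze_account ⊃ ¬cease_operations), but O(unfreeze_account) is not derivable from the premises, so it does not yield O(¬cease_operations).
No other premise forces O(¬cease_operations). An ideal world satisfying every premise can still have ¬cease_operations false, so O(¬cease_operations) is not derivable.

No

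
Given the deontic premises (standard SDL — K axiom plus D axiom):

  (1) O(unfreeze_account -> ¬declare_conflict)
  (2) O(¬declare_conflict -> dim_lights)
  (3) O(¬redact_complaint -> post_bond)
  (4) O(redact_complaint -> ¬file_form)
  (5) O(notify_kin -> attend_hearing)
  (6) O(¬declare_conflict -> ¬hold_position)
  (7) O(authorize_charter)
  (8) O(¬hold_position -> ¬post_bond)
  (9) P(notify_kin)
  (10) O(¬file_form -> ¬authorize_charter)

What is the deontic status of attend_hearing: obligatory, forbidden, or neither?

Neither

Premise 5 is O(notify_kin -> attend_hearing), but O(notify_kin) is not derivable from the premises (the permission P(notify_kin) asserts only ¬O(¬notify_kin), not O(notify_kin)), so it does not yield O(attend_hearing).
No premise or chain of K-axiom applications forces O(attend_hearing), and none forces O(¬attend_hearing). So attend_hearing is neither obligatory nor forbidden under these norms.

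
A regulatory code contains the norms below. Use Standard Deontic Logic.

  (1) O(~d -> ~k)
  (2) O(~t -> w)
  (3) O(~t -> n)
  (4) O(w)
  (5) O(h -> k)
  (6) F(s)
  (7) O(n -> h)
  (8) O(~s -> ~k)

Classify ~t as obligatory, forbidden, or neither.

Forbidden

Premise 6 is F(s), i.e. O(~s).
Premise 8 is O(~s -> ~k); since O(~s), deontic closure gives O(~k).
The contrapositive of premise 5 (O(h -> k)) is O(~k -> ~h), and O(~k) is already established, so O(~h).
Premise 7, O(n -> h), contraposes to O(~h -> ~n); with O(~h) we get O(~n).
The contrapositive of premise 3 (O(~t -> n)) is O(~n -> t), and O(~n) is already established, so O(t).
Premises 1, 2, 4 do not contribute to this derivation.
Thus O(t), which is F(~t): ~t is forbidden.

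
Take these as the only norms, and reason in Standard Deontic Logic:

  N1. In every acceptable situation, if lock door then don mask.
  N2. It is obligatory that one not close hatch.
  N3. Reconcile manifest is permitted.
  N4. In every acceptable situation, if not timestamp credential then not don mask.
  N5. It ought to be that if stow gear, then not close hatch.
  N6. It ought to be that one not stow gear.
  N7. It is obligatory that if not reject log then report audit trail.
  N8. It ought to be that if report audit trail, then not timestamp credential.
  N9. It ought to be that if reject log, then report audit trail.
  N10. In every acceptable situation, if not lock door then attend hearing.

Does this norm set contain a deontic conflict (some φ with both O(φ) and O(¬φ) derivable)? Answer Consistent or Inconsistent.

Consistent

Premise 5 is O(stow_gear → ¬close_hatch); even if O(¬close_hatch) held, inferring O(stow_gear) would be affirming the consequent — invalid.
So O(stow_gear) is not derivable, and the apparent clash with O(¬stow_gear) does not arise.
A world satisfying every obligation exists (e.g. attend_hearing=true, close_hatch=false, don_mask=false, lock_door=false, reconcile_manifest=false, reject_log=false, report_audit_trail=true, stow_gear=false, timestamp_credential=false); no atom is both obligatory and forbidden, so the set is consistent.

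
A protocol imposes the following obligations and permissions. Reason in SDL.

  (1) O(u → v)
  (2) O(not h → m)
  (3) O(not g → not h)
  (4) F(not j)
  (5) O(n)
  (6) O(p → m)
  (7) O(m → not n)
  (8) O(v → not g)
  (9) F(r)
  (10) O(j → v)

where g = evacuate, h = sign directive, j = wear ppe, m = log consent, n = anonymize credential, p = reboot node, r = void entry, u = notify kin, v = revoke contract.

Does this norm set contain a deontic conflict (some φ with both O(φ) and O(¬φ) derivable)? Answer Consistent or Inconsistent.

Inconsistent

F(not j) at premise 4 means O(j).
Applying K to premise 10 (O(j → v)) and O(j) yields O(v).
Applying K to premise 8 (O(v → not g)) and O(v) yields O(not g).
Premise 3 is O(not g → not h); since O(not g), deontic closure gives O(not h).
With premise 2, O(not h → m), the K-axiom yields O(m).
Premise 7 is O(m → not n); since O(m), deontic closure gives O(not n).
But premise 5 directly asserts O(n).
We now have both O(not n) and O(n) — n is simultaneously obligatory and forbidden, violating the D-axiom.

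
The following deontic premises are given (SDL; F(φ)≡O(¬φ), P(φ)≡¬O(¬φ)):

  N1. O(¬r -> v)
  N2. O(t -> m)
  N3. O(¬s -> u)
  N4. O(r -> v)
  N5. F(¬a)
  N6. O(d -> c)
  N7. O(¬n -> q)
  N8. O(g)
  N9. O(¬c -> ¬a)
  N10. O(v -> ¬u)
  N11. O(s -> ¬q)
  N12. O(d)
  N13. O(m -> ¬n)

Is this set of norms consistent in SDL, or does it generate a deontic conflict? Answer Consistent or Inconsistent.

Premise 9 is O(¬c -> ¬a), but O(¬c) is not derivable from the premises, so it does not yield O(¬a).
So O(¬a) is not derivable, and the apparent clash with O(a) does not arise.
A world satisfying every obligation exists (e.g. a=true, c=true, d=true, g=true, m=false, n=true, q=false, r=false, s=true, t=false, u=false, v=true); no atom is both obligatory and forbidden, so the set is consistent.

Consistent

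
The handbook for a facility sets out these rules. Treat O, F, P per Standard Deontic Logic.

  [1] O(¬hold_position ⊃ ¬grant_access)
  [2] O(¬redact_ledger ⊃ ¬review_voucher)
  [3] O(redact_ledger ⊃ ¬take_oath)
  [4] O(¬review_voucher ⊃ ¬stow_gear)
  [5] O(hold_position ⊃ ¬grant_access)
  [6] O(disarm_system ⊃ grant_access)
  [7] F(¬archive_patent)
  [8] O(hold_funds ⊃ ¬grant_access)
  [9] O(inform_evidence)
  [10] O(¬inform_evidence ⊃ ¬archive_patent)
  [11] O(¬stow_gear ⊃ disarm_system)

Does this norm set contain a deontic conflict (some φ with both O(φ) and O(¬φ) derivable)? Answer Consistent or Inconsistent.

Premise 10 is O(¬inform_evidence ⊃ ¬archive_patent), but O(¬inform_evidence) is not derivable from the premises, so it does not yield O(¬archive_patent).
So O(¬archive_patent) is not derivable, and the apparent clash with O(archive_patent) does not arise.
A world satisfying every obligation exists (e.g. archive_patent=true, disarm_system=false, grant_access=false, hold_funds=false, hold_position=false, inform_evidence=true, redact_ledger=true, review_voucher=true, stow_gear=true, take_oath=false); no atom is both obligatory and forbidden, so the set is consistent.

Consistent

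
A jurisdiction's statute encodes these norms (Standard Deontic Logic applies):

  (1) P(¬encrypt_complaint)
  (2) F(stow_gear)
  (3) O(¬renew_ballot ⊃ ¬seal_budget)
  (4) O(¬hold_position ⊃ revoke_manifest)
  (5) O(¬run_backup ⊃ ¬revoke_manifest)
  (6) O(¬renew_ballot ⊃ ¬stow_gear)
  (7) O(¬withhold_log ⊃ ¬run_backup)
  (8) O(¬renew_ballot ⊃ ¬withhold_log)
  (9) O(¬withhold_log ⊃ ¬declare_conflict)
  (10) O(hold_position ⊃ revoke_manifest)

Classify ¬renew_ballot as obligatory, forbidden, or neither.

Forbidden

By case analysis on ¬hold_position: premise 4 gives O(¬hold_position ⊃ revoke_manifest) and premise 10 gives O(hold_position ⊃ revoke_manifest), so O(revoke_manifest) either way.
Premise 5 is O(¬run_backup ⊃ ¬revoke_manifest); contrapositively O(revoke_manifest ⊃ run_backup). Since O(revoke_manifest) holds, K gives O(run_backup).
Premise 7, O(¬withhold_log ⊃ ¬run_backup), contraposes to O(run_backup ⊃ withhold_log); with O(run_backup) we get O(withhold_log).
Premise 8 is O(¬renew_ballot ⊃ ¬withhold_log); contrapositively O(withhold_log ⊃ renew_ballot). Since O(withhold_log) holds, K gives O(renew_ballot).
Premises 1, 2, 3, 6, 9 do not contribute to this derivation.
Thus O(renew_ballot), which is F(¬renew_ballot): ¬renew_ballot is forbidden.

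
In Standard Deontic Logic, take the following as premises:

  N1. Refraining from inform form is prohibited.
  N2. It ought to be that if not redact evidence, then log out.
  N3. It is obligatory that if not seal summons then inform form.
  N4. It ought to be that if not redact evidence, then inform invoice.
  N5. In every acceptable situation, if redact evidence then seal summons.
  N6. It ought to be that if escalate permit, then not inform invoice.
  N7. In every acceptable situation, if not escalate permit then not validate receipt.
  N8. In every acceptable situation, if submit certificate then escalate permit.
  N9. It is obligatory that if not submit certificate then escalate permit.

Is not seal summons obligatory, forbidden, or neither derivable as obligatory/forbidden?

Forbidden

By case analysis on submit_certificate: premise 8 gives O(submit_certificate → escalate_permit) and premise 9 gives O(¬submit_certificate → escalate_permit), so O(escalate_permit) either way.
Applying K to premise 6 (O(escalate_permit → ¬inform_invoice)) and O(escalate_permit) yields O(¬inform_invoice).
Premise 4, O(¬redact_evidence → inform_invoice), contraposes to O(¬inform_invoice → redact_evidence); with O(¬inform_invoice) we get O(redact_evidence).
With premise 5, O(redact_evidence → seal_summons), the K-axiom yields O(seal_summons).
Premises 1, 2, 3, 7 do not contribute to this derivation.
Thus O(seal_summons), which is F(¬seal_summons): ¬seal_summons is forbidden.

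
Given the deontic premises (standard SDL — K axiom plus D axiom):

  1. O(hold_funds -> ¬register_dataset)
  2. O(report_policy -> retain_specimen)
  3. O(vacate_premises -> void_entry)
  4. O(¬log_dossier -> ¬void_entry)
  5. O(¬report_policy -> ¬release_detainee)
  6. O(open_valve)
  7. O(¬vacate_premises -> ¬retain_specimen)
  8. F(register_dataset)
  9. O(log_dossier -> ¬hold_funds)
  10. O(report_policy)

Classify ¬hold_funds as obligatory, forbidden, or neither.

Obligatory

From premise 10 we have O(report_policy).
Applying K to premise 2 (O(report_policy -> retain_specimen)) and O(report_policy) yields O(retain_specimen).
Premise 7, O(¬vacate_premises -> ¬retain_specimen), contraposes to O(retain_specimen -> vacate_premises); with O(retain_specimen) we get O(vacate_premises).
Applying K to premise 3 (O(vacate_premises -> void_entry)) and O(vacate_premises) yields O(void_entry).
The contrapositive of premise 4 (O(¬log_dossier -> ¬void_entry)) is O(void_entry -> log_dossier), and O(void_entry) is already established, so O(log_dossier).
Premise 9 is O(log_dossier -> ¬hold_funds); since O(log_dossier), deontic closure gives O(¬hold_funds).
Premises 1, 5, 6, 8 do not contribute to this derivation.
Hence ¬hold_funds is obligatory.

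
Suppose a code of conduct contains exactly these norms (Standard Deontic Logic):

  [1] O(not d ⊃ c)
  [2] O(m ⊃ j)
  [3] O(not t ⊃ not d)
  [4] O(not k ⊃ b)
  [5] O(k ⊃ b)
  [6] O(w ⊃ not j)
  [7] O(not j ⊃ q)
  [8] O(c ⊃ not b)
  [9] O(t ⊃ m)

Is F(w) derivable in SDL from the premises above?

By case analysis on not k: premise 4 gives O(not k ⊃ b) and premise 5 gives O(k ⊃ b), so O(b) either way.
Premise 8 is O(c ⊃ not b); contrapositively O(b ⊃ not c). Since O(b) holds, K gives O(not c).
Premise 1 is O(not d ⊃ c); contrapositively O(not c ⊃ d). Since O(not c) holds, K gives O(d).
Premise 3, O(not t ⊃ not d), contraposes to O(d ⊃ t); with O(d) we get O(t).
Applying K to premise 9 (O(t ⊃ m)) and O(t) yields O(m).
Applying K to premise 2 (O(m ⊃ j)) and O(m) yields O(j).
Premise 6 is O(w ⊃ not j); contrapositively O(j ⊃ not w). Since O(j) holds, K gives O(not w).
Premise 7 does not contribute to this derivation.
So O(not w) holds, i.e. F(w). The claim follows.

Yes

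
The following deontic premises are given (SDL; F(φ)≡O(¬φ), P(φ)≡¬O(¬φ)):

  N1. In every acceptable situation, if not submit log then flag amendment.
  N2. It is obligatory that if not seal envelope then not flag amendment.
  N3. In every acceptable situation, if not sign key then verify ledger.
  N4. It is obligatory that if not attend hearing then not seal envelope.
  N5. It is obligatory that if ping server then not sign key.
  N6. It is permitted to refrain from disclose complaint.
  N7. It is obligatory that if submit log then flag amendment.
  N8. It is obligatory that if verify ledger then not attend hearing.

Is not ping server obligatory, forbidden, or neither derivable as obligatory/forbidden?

Obligatory

Premises 1 and 7 cover both cases: O(¬submit_log → flag_amendment) and O(submit_log → flag_amendment). Since ¬submit_log ∨ submit_log is a tautology, O(flag_amendment) follows.
Premise 2 is O(¬seal_envelope → ¬flag_amendment); contrapositively O(flag_amendment → seal_envelope). Since O(flag_amendment) holds, K gives O(seal_envelope).
Premise 4, O(¬attend_hearing → ¬seal_envelope), contraposes to O(seal_envelope → attend_hearing); with O(seal_envelope) we get O(attend_hearing).
Premise 8 is O(verify_ledger → ¬attend_hearing); contrapositively O(attend_hearing → ¬verify_ledger). Since O(attend_hearing) holds, K gives O(¬verify_ledger).
Premise 3 is O(¬sign_key → verify_ledger); contrapositively O(¬verify_ledger → sign_key). Since O(¬verify_ledger) holds, K gives O(sign_key).
Premise 5 is O(ping_server → ¬sign_key); contrapositively O(sign_key → ¬ping_server). Since O(sign_key) holds, K gives O(¬ping_server).
Premise 6 does not contribute to this derivation.
Hence ¬ping_server is obligatory.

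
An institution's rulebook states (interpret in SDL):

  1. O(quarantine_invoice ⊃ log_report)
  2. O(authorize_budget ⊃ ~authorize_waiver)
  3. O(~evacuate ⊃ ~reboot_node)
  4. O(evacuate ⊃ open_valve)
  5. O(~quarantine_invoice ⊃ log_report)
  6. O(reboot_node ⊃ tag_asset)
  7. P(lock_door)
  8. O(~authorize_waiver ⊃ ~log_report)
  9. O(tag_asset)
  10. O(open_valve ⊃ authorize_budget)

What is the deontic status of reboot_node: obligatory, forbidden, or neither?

Premises 1 and 5 cover both cases: O(quarantine_invoice ⊃ log_report) and O(~quarantine_invoice ⊃ log_report). Since quarantine_invoice ∨ ~quarantine_invoice is a tautology, O(log_report) follows.
The contrapositive of premise 8 (O(~authorize_waiver ⊃ ~log_report)) is O(log_report ⊃ authorize_waiver), and O(log_report) is already established, so O(authorize_waiver).
Premise 2 is O(authorize_budget ⊃ ~authorize_waiver); contrapositively O(authorize_waiver ⊃ ~authorize_budget). Since O(authorize_waiver) holds, K gives O(~authorize_budget).
Premise 10 is O(open_valve ⊃ authorize_budget); contrapositively O(~authorize_budget ⊃ ~open_valve). Since O(~authorize_budget) holds, K gives O(~open_valve).
Premise 4 is O(evacuate ⊃ open_valve); contrapositively O(~open_valve ⊃ ~evacuate). Since O(~open_valve) holds, K gives O(~evacuate).
Premise 3 is O(~evacuate ⊃ ~reboot_node); since O(~evacuate), deontic closure gives O(~reboot_node).
Premises 6, 7, 9 do not contribute to this derivation.
Thus O(~reboot_node), which is F(reboot_node): reboot_node is forbidden.

Forbidden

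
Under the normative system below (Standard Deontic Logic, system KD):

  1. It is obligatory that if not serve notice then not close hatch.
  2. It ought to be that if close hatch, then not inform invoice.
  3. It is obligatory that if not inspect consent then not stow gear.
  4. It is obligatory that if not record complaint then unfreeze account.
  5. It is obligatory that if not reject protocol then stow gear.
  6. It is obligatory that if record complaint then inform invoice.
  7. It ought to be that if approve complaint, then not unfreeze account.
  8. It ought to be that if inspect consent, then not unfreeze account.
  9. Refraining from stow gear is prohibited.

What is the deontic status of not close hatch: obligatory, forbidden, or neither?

Obligatory

F(¬stow_gear) at premise 9 means O(stow_gear).
Premise 3 is O(¬inspect_consent → ¬stow_gear); contrapositively O(stow_gear → inspect_consent). Since O(stow_gear) holds, K gives O(inspect_consent).
With premise 8, O(inspect_consent → ¬unfreeze_account), the K-axiom yields O(¬unfreeze_account).
Premise 4, O(¬record_complaint → unfreeze_account), contraposes to O(¬unfreeze_account → record_complaint); with O(¬unfreeze_account) we get O(record_complaint).
From O(record_complaint) and premise 6, O(record_complaint → inform_invoice), we obtain O(inform_invoice).
Premise 2 is O(close_hatch → ¬inform_invoice); contrapositively O(inform_invoice → ¬close_hatch). Since O(inform_invoice) holds, K gives O(¬close_hatch).
Premises 1, 5, 7 do not contribute to this derivation.
Hence ¬close_hatch is obligatory.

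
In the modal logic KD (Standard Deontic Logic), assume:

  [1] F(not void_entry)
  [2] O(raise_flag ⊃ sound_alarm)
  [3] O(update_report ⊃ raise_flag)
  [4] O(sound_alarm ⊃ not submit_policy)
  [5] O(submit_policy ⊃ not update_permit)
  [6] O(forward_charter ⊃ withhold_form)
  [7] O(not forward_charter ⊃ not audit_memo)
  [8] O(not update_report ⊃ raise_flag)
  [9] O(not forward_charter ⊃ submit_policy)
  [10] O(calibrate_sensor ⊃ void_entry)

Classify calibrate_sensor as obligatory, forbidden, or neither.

Neither

Premise 10 is O(calibrate_sensor ⊃ void_entry); even if O(void_entry) held, inferring O(calibrate_sensor) would be affirming the consequent — invalid.
No premise or chain of K-axiom applications forces O(calibrate_sensor), and none forces O(not calibrate_sensor). So calibrate_sensor is neither obligatory nor forbidden under these norms.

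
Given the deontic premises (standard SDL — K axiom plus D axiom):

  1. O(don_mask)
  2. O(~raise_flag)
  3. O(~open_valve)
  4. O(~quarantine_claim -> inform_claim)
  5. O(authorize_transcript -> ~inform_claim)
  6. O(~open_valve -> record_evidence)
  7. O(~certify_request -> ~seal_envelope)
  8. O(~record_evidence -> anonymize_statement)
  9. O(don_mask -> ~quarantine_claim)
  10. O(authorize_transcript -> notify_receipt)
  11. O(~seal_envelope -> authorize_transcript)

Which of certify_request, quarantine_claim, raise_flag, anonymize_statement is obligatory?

certify_request

Premise 1 states O(don_mask) outright.
Applying K to premise 9 (O(don_mask -> ~quarantine_claim)) and O(don_mask) yields O(~quarantine_claim).
Premise 4 is O(~quarantine_claim -> inform_claim); since O(~quarantine_claim), deontic closure gives O(inform_claim).
The contrapositive of premise 5 (O(authorize_transcript -> ~inform_claim)) is O(inform_claim -> ~authorize_transcript), and O(inform_claim) is already established, so O(~authorize_transcript).
Premise 11, O(~seal_envelope -> authorize_transcript), contraposes to O(~authorize_transcript -> seal_envelope); with O(~authorize_transcript) we get O(seal_envelope).
Premise 7 is O(~certify_request -> ~seal_envelope); contrapositively O(seal_envelope -> certify_request). Since O(seal_envelope) holds, K gives O(certify_request).
So O(certify_request) holds — certify_request is obligatory. None of the other listed options is made obligatory by any chain of premises.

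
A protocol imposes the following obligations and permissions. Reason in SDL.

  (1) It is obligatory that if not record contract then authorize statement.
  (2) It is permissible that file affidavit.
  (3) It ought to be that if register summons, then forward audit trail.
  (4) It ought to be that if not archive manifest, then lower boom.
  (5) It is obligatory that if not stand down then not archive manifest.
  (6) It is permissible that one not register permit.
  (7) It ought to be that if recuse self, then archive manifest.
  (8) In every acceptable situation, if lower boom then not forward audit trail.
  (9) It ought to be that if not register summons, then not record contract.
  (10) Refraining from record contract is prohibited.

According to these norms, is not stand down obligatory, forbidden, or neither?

Forbidden

Premise 10 is F(¬record_contract), i.e. O(record_contract).
Premise 9 is O(¬register_summons → ¬record_contract); contrapositively O(record_contract → register_summons). Since O(record_contract) holds, K gives O(register_summons).
With premise 3, O(register_summons → forward_audit_trail), the K-axiom yields O(forward_audit_trail).
The contrapositive of premise 8 (O(lower_boom → ¬forward_audit_trail)) is O(forward_audit_trail → ¬lower_boom), and O(forward_audit_trail) is already established, so O(¬lower_boom).
Premise 4, O(¬archive_manifest → lower_boom), contraposes to O(¬lower_boom → archive_manifest); with O(¬lower_boom) we get O(archive_manifest).
Premise 5, O(¬stand_down → ¬archive_manifest), contraposes to O(archive_manifest → stand_down); with O(archive_manifest) we get O(stand_down).
Premises 1, 2, 6, 7 do not contribute to this derivation.
Thus O(stand_down), which is F(¬stand_down): ¬stand_down is forbidden.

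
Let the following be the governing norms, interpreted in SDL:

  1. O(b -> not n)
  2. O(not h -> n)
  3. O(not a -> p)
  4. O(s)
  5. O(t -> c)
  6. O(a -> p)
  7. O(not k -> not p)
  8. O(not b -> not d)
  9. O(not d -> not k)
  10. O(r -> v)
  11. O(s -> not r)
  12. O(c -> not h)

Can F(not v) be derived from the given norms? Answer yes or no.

No

Premise 10 is O(r -> v), but O(r) is not derivable from the premises, so it does not yield O(v).
No other premise forces O(v). An ideal world satisfying every premise can still have not v true, so F(not v) is not derivable.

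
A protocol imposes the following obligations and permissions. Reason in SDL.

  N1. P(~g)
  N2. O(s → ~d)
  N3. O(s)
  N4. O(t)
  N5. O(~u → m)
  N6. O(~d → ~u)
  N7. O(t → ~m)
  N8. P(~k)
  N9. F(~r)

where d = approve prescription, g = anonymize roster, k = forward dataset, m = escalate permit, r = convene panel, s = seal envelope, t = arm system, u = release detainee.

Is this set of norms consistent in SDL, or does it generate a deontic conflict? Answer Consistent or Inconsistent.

Premise 3 gives O(s).
From O(s) and premise 2, O(s → ~d), we obtain O(~d).
From O(~d) and premise 6, O(~d → ~u), we obtain O(~u).
With premise 5, O(~u → m), the K-axiom yields O(m).
Premise 7, O(t → ~m), contraposes to O(m → ~t); with O(m) we get O(~t).
Yet premise 4 states O(t).
We now have both O(~t) and O(t) — t is simultaneously obligatory and forbidden, violating the D-axiom.

Inconsistent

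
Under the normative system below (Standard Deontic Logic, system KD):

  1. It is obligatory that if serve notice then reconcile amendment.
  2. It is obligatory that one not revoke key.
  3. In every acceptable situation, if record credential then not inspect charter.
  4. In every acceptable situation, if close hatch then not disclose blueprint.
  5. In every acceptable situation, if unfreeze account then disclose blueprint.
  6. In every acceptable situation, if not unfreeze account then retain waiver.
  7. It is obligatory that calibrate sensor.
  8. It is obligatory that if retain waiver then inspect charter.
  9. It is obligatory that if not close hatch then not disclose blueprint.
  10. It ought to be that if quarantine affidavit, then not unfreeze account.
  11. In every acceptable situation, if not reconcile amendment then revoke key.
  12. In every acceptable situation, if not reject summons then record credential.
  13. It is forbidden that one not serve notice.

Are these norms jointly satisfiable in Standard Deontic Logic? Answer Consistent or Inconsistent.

Consistent

Premise 11 is O(¬reconcile_amendment → revoke_key), but O(¬reconcile_amendment) is not derivable from the premises, so it does not yield O(revoke_key).
So O(revoke_key) is not derivable, and the apparent clash with O(¬revoke_key) does not arise.
A world satisfying every obligation exists (e.g. calibrate_sensor=true, close_hatch=false, disclose_blueprint=false, inspect_charter=true, quarantine_affidavit=false, reconcile_amendment=true, record_credential=false, reject_summons=true, retain_waiver=true, revoke_key=false, serve_notice=true, unfreeze_account=false); no atom is both obligatory and forbidden, so the set is consistent.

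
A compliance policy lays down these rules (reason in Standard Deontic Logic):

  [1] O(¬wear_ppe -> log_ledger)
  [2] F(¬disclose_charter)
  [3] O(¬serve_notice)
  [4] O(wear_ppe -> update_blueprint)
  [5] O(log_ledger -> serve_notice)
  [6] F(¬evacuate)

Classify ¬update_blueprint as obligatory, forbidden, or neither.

From premise 3 we have O(¬serve_notice).
The contrapositive of premise 5 (O(log_ledger -> serve_notice)) is O(¬serve_notice -> ¬log_ledger), and O(¬serve_notice) is already established, so O(¬log_ledger).
Premise 1 is O(¬wear_ppe -> log_ledger); contrapositively O(¬log_ledger -> wear_ppe). Since O(¬log_ledger) holds, K gives O(wear_ppe).
Applying K to premise 4 (O(wear_ppe -> update_blueprint)) and O(wear_ppe) yields O(update_blueprint).
Premises 2, 6 do not contribute to this derivation.
Thus O(update_blueprint), which is F(¬update_blueprint): ¬update_blueprint is forbidden.

Forbidden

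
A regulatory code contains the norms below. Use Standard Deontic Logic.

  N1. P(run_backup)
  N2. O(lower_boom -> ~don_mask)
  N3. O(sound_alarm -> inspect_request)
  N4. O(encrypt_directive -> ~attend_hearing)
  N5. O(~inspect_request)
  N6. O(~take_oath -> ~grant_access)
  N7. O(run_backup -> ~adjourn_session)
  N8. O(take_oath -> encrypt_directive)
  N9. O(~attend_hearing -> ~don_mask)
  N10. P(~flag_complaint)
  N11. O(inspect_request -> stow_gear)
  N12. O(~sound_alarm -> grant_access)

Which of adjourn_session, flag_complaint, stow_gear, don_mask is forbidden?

From premise 5 we have O(~inspect_request).
Premise 3, O(sound_alarm -> inspect_request), contraposes to O(~inspect_request -> ~sound_alarm); with O(~inspect_request) we get O(~sound_alarm).
Applying K to premise 12 (O(~sound_alarm -> grant_access)) and O(~sound_alarm) yields O(grant_access).
Premise 6, O(~take_oath -> ~grant_access), contraposes to O(grant_access -> take_oath); with O(grant_access) we get O(take_oath).
Applying K to premise 8 (O(take_oath -> encrypt_directive)) and O(take_oath) yields O(encrypt_directive).
Premise 4 is O(encrypt_directive -> ~attend_hearing); since O(encrypt_directive), deontic closure gives O(~attend_hearing).
Applying K to premise 9 (O(~attend_hearing -> ~don_mask)) and O(~attend_hearing) yields O(~don_mask).
So O(~don_mask) holds, i.e. don_mask is forbidden. None of the other listed options is forbidden under the premises.

don_mask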